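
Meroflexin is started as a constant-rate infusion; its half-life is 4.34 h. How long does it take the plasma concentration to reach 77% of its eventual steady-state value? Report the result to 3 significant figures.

9.20 hours

k = ln 2 / 4.34 = 0.1597 h⁻¹
f = 1 − e^(−kt)  ⇒  t = −ln(1 − f) / k
t = −ln(1 − 0.77) / 0.1597 = 1.470 / 0.1597 ≈ 9.20 hours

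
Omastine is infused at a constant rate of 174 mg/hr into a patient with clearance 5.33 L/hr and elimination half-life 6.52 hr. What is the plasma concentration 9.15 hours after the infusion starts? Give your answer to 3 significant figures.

Css = rate / CL = 174 / 5.33 = 32.65 µg/mL
k = ln 2 / 6.52 = 0.1063 hr⁻¹
C(t) = Css (1 − e^(−kt)) = 32.65 × (1 − e^(−0.9727)) = 32.65 × 0.6220 ≈ 20.3 µg/mL

20.3 µg/mL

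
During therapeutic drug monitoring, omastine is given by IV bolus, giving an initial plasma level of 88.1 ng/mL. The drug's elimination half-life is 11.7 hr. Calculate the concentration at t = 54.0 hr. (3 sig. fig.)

3.59 ng/mL

k = ln 2 / 11.7 = 0.05924 hr⁻¹
C(t) = C₀ e^(−kt) = 88.1 × e^(−0.05924 × 54.0) = 88.1 × e^(−3.199) = 88.1 × 0.04080 ≈ 3.59 ng/mL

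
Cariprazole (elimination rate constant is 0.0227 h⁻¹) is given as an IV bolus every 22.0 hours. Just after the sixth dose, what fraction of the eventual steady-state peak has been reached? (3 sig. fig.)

0.950

f_n = 1 − e^(−nkτ) = 1 − e^(−6 × 0.02270 × 22.0) = 1 − e^(−2.996) = 1 − 0.04997 ≈ 0.950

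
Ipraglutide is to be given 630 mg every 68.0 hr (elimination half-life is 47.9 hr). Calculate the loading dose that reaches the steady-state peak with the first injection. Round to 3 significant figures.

k = ln 2 / 47.9 = 0.01447 hr⁻¹
Accumulation ratio R = 1 / (1 − e^(−kτ)) = 1 / (1 − e^(−0.01447×68.0)) = 1 / (1 − 0.3738) = 1.597
Loading dose = maintenance dose × R = 630 × 1.597 ≈ 1010 mg

1010 mg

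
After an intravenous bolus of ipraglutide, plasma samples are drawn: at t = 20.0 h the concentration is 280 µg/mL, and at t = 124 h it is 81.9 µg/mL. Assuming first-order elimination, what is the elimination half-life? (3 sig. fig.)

58.6 hours

k = ln(C₁/C₂) / (t₂ − t₁) = ln(280/81.9) / (124 − 20.0)
  = 1.229 / 104.0 = 0.01182 h⁻¹
t½ = ln 2 / k = ln 2 / 0.01182 ≈ 58.6 hours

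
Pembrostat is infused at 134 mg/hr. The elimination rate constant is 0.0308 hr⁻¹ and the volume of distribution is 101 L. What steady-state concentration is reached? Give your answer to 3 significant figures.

43.1 mg/L

CL = k · V = 0.0308 × 101 = 3.111 L/hr
Css = rate / CL = 134 / 3.111 ≈ 43.1 mg/L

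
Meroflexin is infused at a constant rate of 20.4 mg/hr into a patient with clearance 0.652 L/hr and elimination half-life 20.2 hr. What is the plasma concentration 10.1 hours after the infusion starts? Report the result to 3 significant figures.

9.16 mg/L

Css = rate / CL = 20.4 / 0.652 = 31.29 mg/L
k = ln 2 / 20.2 = 0.03431 hr⁻¹
C(t) = Css (1 − e^(−kt)) = 31.29 × (1 − e^(−0.3466)) = 31.29 × 0.2929 ≈ 9.16 mg/L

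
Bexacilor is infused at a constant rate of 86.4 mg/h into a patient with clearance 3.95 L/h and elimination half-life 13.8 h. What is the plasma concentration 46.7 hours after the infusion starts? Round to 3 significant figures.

19.8 µg/mL

Css = rate / CL = 86.4 / 3.95 = 21.87 µg/mL
k = ln 2 / 13.8 = 0.05023 h⁻¹
C(t) = Css (1 − e^(−kt)) = 21.87 × (1 − e^(−2.346)) = 21.87 × 0.9042 ≈ 19.8 µg/mL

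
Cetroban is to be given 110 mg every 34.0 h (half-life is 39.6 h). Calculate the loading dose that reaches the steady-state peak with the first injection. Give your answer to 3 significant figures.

245 mg

k = ln 2 / 39.6 = 0.01750 h⁻¹
Accumulation ratio R = 1 / (1 − e^(−kτ)) = 1 / (1 − e^(−0.01750×34.0)) = 1 / (1 − 0.5515) = 2.230
Loading dose = maintenance dose × R = 110 × 2.230 ≈ 245 mg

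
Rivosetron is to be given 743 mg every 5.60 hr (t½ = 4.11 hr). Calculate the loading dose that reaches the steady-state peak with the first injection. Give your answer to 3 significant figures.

1220 mg

k = ln 2 / 4.11 = 0.1686 hr⁻¹
Accumulation ratio R = 1 / (1 − e^(−kτ)) = 1 / (1 − e^(−0.1686×5.60)) = 1 / (1 − 0.3889) = 1.636
Loading dose = maintenance dose × R = 743 × 1.636 ≈ 1220 mg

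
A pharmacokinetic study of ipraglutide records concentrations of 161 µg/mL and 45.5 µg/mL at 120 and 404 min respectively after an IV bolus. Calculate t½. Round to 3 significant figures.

156 minutes

k = ln(C₁/C₂) / (t₂ − t₁) = ln(161/45.5) / (404 − 120)
  = 1.264 / 284.0 = 0.004450 min⁻¹
t½ = ln 2 / k = ln 2 / 0.004450 ≈ 156 minutes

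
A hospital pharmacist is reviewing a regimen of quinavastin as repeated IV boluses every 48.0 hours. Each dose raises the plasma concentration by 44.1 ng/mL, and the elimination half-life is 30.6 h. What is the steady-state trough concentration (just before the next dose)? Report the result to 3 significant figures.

22.4 ng/mL

k = ln 2 / 30.6 = 0.02265 h⁻¹
Fraction remaining after one interval: e^(−kτ) = e^(−0.02265 × 48.0) = 0.3371
R = 1 / (1 − 0.3371) = 1.509
Css,max = 44.1 × 1.509 = 66.53 ng/mL
Css,min = Css,max × e^(−kτ) = 66.53 × 0.3371 ≈ 22.4 ng/mL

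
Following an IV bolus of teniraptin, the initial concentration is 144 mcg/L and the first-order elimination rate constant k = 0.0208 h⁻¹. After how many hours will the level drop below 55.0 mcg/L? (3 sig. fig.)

C(t) = C₀ e^(−kt)  ⇒  t = ln(C₀/C) / k
t = ln(144/55.0) / 0.02080 = 0.9625 / 0.02080 ≈ 46.3 hours

46.3 hours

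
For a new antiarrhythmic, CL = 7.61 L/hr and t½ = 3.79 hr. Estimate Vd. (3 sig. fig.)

41.6 L

k = ln 2 / t½ = ln 2 / 3.79 = 0.1829 hr⁻¹
V = CL / k = 7.61 / 0.1829 ≈ 41.6 L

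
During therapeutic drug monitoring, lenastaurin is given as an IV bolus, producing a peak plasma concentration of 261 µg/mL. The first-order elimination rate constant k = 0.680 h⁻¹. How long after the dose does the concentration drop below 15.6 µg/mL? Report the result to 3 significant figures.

C(t) = C₀ e^(−kt)  ⇒  t = ln(C₀/C) / k
t = ln(261/15.6) / 0.6800 = 2.817 / 0.6800 ≈ 4.14 hours

4.14 hours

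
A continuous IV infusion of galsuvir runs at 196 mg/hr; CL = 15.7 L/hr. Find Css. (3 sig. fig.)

12.5 mg/L

Css = infusion rate / CL = 196 / 15.7 ≈ 12.5 mg/L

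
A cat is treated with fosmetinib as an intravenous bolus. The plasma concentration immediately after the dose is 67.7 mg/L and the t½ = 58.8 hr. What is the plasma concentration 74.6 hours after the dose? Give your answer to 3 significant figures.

28.1 mg/L

k = ln 2 / 58.8 = 0.01179 hr⁻¹
C(t) = C₀ e^(−kt) = 67.7 × e^(−0.01179 × 74.6) = 67.7 × e^(−0.8794) = 67.7 × 0.4150 ≈ 28.1 mg/L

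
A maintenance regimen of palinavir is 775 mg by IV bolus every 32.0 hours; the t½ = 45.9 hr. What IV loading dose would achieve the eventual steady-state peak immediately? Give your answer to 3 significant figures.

k = ln 2 / 45.9 = 0.01510 hr⁻¹
Accumulation ratio R = 1 / (1 − e^(−kτ)) = 1 / (1 − e^(−0.01510×32.0)) = 1 / (1 − 0.6168) = 2.609
Loading dose = maintenance dose × R = 775 × 2.609 ≈ 2020 mg

2020 mg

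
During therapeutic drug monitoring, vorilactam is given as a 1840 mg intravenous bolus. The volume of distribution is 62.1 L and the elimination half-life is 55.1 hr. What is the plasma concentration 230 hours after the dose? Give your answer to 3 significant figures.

C₀ = dose / V = 1840 / 62.1 = 29.63 mg/L
k = ln 2 / 55.1 = 0.01258 hr⁻¹
C(t) = C₀ e^(−kt) = 29.63 × e^(−0.01258 × 230) = 29.63 × e^(−2.893) = 29.63 × 0.05539 ≈ 1.64 mg/L

1.64 mg/L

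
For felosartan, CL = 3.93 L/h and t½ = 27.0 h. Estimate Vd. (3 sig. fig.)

153 L

k = ln 2 / t½ = ln 2 / 27.0 = 0.02567 h⁻¹
V = CL / k = 3.93 / 0.02567 ≈ 153 L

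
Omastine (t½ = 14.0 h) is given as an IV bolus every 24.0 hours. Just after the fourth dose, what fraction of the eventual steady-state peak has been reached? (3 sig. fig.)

k = ln 2 / 14.0 = 0.04951 h⁻¹
f_n = 1 − e^(−nkτ) = 1 − e^(−4 × 0.04951 × 24.0) = 1 − e^(−4.753) = 1 − 0.008626 ≈ 0.991

0.991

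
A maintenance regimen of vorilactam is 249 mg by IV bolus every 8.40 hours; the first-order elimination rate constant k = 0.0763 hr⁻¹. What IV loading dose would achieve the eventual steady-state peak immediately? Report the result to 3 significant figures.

526 mg

Accumulation ratio R = 1 / (1 − e^(−kτ)) = 1 / (1 − e^(−0.07630×8.40)) = 1 / (1 − 0.5268) = 2.113
Loading dose = maintenance dose × R = 249 × 2.113 ≈ 526 mg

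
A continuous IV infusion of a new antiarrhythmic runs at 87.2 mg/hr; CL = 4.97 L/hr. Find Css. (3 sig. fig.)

17.5 mg/L

Css = infusion rate / CL = 87.2 / 4.97 ≈ 17.5 mg/L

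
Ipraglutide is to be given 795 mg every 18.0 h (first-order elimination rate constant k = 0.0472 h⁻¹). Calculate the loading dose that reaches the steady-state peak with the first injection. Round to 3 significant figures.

1390 mg

Accumulation ratio R = 1 / (1 − e^(−kτ)) = 1 / (1 − e^(−0.04720×18.0)) = 1 / (1 − 0.4276) = 1.747
Loading dose = maintenance dose × R = 795 × 1.747 ≈ 1390 mg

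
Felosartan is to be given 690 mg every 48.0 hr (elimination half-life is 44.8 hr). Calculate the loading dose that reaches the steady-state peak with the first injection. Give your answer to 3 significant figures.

k = ln 2 / 44.8 = 0.01547 hr⁻¹
Accumulation ratio R = 1 / (1 − e^(−kτ)) = 1 / (1 − e^(−0.01547×48.0)) = 1 / (1 − 0.4758) = 1.908
Loading dose = maintenance dose × R = 690 × 1.908 ≈ 1320 mg

1320 mg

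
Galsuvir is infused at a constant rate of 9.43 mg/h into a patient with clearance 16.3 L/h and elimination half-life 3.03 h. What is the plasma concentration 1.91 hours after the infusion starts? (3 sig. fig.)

Css = rate / CL = 9.43 / 16.3 = 0.5785 µg/mL
k = ln 2 / 3.03 = 0.2288 h⁻¹
C(t) = Css (1 − e^(−kt)) = 0.5785 × (1 − e^(−0.4369)) = 0.5785 × 0.3540 ≈ 0.205 µg/mL

0.205 µg/mL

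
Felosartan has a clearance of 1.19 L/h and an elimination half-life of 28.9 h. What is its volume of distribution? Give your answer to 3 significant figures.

k = ln 2 / t½ = ln 2 / 28.9 = 0.02398 h⁻¹
V = CL / k = 1.19 / 0.02398 ≈ 49.6 L

49.6 L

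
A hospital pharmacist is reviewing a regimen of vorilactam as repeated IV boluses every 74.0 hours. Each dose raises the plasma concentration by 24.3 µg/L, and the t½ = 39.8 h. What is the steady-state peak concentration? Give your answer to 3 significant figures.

33.5 µg/L

k = ln 2 / 39.8 = 0.01742 h⁻¹
Fraction remaining after one interval: e^(−kτ) = e^(−0.01742 × 74.0) = 0.2756
R = 1 / (1 − 0.2756) = 1.380
Css,max = 24.3 × 1.380 ≈ 33.5 µg/L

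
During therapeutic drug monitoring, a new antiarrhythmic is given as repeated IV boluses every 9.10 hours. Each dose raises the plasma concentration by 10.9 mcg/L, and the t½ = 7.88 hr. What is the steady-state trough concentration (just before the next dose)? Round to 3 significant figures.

k = ln 2 / 7.88 = 0.08796 hr⁻¹
Fraction remaining after one interval: e^(−kτ) = e^(−0.08796 × 9.10) = 0.4491
R = 1 / (1 − 0.4491) = 1.815
Css,max = 10.9 × 1.815 = 19.79 mcg/L
Css,min = Css,max × e^(−kτ) = 19.79 × 0.4491 ≈ 8.89 mcg/L

8.89 mcg/L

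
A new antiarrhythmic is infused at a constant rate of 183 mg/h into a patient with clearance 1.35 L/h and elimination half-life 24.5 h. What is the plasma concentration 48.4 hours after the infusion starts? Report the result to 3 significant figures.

101 µg/mL

Css = rate / CL = 183 / 1.35 = 135.6 µg/mL
k = ln 2 / 24.5 = 0.02829 h⁻¹
C(t) = Css (1 − e^(−kt)) = 135.6 × (1 − e^(−1.369)) = 135.6 × 0.7457 ≈ 101 µg/mL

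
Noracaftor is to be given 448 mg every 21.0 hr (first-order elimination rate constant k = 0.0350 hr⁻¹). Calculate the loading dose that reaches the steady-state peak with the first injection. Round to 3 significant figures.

Accumulation ratio R = 1 / (1 − e^(−kτ)) = 1 / (1 − e^(−0.03500×21.0)) = 1 / (1 − 0.4795) = 1.921
Loading dose = maintenance dose × R = 448 × 1.921 ≈ 861 mg

861 mg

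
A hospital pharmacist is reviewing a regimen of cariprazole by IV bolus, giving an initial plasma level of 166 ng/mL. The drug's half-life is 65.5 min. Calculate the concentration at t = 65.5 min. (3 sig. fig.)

83.0 ng/mL

k = ln 2 / 65.5 = 0.01058 min⁻¹
C(t) = C₀ e^(−kt) = 166 × e^(−0.01058 × 65.5) = 166 × e^(−0.6931) = 166 × 0.5000 ≈ 83.0 ng/mL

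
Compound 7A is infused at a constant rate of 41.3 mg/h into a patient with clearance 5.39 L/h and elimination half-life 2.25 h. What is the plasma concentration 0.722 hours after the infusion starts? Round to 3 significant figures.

1.53 mg/L

Css = rate / CL = 41.3 / 5.39 = 7.662 mg/L
k = ln 2 / 2.25 = 0.3081 h⁻¹
C(t) = Css (1 − e^(−kt)) = 7.662 × (1 − e^(−0.2224)) = 7.662 × 0.1994 ≈ 1.53 mg/L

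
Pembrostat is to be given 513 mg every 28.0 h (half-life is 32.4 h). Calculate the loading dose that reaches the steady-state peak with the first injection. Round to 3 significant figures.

1140 mg

k = ln 2 / 32.4 = 0.02139 h⁻¹
Accumulation ratio R = 1 / (1 − e^(−kτ)) = 1 / (1 − e^(−0.02139×28.0)) = 1 / (1 − 0.5494) = 2.219
Loading dose = maintenance dose × R = 513 × 2.219 ≈ 1140 mg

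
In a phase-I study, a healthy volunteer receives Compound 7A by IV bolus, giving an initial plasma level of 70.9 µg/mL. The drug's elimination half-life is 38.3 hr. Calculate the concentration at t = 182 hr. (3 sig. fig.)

2.63 µg/mL

k = ln 2 / 38.3 = 0.01810 hr⁻¹
C(t) = C₀ e^(−kt) = 70.9 × e^(−0.01810 × 182) = 70.9 × e^(−3.294) = 70.9 × 0.03711 ≈ 2.63 µg/mL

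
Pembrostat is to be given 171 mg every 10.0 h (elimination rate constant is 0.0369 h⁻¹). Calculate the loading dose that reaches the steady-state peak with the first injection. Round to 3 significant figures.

554 mg

Accumulation ratio R = 1 / (1 − e^(−kτ)) = 1 / (1 − e^(−0.03690×10.0)) = 1 / (1 − 0.6914) = 3.241
Loading dose = maintenance dose × R = 171 × 3.241 ≈ 554 mg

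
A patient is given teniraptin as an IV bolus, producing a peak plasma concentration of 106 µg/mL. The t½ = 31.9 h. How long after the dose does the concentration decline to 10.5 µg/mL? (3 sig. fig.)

k = ln 2 / 31.9 = 0.02173 h⁻¹
C(t) = C₀ e^(−kt)  ⇒  t = ln(C₀/C) / k
t = ln(106/10.5) / 0.02173 = 2.312 / 0.02173 ≈ 106 hours

106 hours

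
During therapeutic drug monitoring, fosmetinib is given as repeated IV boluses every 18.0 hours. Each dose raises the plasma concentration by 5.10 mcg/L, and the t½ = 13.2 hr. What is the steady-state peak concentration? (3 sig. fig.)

k = ln 2 / 13.2 = 0.05251 hr⁻¹
Fraction remaining after one interval: e^(−kτ) = e^(−0.05251 × 18.0) = 0.3886
R = 1 / (1 − 0.3886) = 1.636
Css,max = 5.10 × 1.636 ≈ 8.34 mcg/L

8.34 mcg/L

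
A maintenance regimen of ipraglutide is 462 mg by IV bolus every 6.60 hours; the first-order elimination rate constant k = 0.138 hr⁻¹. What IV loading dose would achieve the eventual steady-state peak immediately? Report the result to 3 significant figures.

Accumulation ratio R = 1 / (1 − e^(−kτ)) = 1 / (1 − e^(−0.1380×6.60)) = 1 / (1 − 0.4022) = 1.673
Loading dose = maintenance dose × R = 462 × 1.673 ≈ 773 mg

773 mg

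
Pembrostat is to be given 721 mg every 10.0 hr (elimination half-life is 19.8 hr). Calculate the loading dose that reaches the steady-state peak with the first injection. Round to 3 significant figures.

2440 mg

k = ln 2 / 19.8 = 0.03501 hr⁻¹
Accumulation ratio R = 1 / (1 − e^(−kτ)) = 1 / (1 − e^(−0.03501×10.0)) = 1 / (1 − 0.7046) = 3.386
Loading dose = maintenance dose × R = 721 × 3.386 ≈ 2440 mg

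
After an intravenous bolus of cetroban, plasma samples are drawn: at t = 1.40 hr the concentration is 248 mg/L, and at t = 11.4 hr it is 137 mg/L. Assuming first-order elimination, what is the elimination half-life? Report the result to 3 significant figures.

k = ln(C₁/C₂) / (t₂ − t₁) = ln(248/137) / (11.4 − 1.40)
  = 0.5934 / 10.00 = 0.05934 hr⁻¹
t½ = ln 2 / k = ln 2 / 0.05934 ≈ 11.7 hours

11.7 hours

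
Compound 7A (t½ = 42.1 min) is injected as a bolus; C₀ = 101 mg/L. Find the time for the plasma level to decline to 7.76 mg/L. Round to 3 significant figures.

k = ln 2 / 42.1 = 0.01646 min⁻¹
C(t) = C₀ e^(−kt)  ⇒  t = ln(C₀/C) / k
t = ln(101/7.76) / 0.01646 = 2.566 / 0.01646 ≈ 156 minutes

156 minutes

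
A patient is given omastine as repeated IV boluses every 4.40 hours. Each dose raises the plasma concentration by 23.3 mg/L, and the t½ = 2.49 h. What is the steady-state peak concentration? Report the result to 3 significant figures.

k = ln 2 / 2.49 = 0.2784 h⁻¹
Fraction remaining after one interval: e^(−kτ) = e^(−0.2784 × 4.40) = 0.2938
R = 1 / (1 − 0.2938) = 1.416
Css,max = 23.3 × 1.416 ≈ 33.0 mg/L

33.0 mg/L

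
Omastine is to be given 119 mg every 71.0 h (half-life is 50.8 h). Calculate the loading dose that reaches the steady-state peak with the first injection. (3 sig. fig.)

192 mg

k = ln 2 / 50.8 = 0.01364 h⁻¹
Accumulation ratio R = 1 / (1 − e^(−kτ)) = 1 / (1 − e^(−0.01364×71.0)) = 1 / (1 − 0.3796) = 1.612
Loading dose = maintenance dose × R = 119 × 1.612 ≈ 192 mg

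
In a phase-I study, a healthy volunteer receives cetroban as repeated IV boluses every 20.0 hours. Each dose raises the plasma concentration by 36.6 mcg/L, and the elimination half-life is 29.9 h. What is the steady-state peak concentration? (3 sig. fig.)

k = ln 2 / 29.9 = 0.02318 h⁻¹
Fraction remaining after one interval: e^(−kτ) = e^(−0.02318 × 20.0) = 0.6290
R = 1 / (1 − 0.6290) = 2.695
Css,max = 36.6 × 2.695 ≈ 98.6 mcg/L

98.6 mcg/L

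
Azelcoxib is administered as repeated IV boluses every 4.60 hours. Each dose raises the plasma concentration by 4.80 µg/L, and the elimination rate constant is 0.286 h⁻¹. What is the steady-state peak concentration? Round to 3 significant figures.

Fraction remaining after one interval: e^(−kτ) = e^(−0.2860 × 4.60) = 0.2683
R = 1 / (1 − 0.2683) = 1.367
Css,max = 4.80 × 1.367 ≈ 6.56 µg/L

6.56 µg/L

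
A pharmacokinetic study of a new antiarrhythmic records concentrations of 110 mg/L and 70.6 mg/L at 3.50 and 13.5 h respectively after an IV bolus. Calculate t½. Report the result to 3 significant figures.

k = ln(C₁/C₂) / (t₂ − t₁) = ln(110/70.6) / (13.5 − 3.50)
  = 0.4435 / 10.00 = 0.04435 h⁻¹
t½ = ln 2 / k = ln 2 / 0.04435 ≈ 15.6 hours

15.6 hours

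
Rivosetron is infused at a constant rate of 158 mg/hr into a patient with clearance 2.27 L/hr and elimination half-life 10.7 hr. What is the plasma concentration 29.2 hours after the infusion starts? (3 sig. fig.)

59.1 µg/mL

Css = rate / CL = 158 / 2.27 = 69.60 µg/mL
k = ln 2 / 10.7 = 0.06478 hr⁻¹
C(t) = Css (1 − e^(−kt)) = 69.60 × (1 − e^(−1.892)) = 69.60 × 0.8492 ≈ 59.1 µg/mL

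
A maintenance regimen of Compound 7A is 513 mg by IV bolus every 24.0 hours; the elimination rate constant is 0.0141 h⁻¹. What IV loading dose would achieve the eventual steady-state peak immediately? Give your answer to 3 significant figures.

1790 mg

Accumulation ratio R = 1 / (1 − e^(−kτ)) = 1 / (1 − e^(−0.01410×24.0)) = 1 / (1 − 0.7129) = 3.483
Loading dose = maintenance dose × R = 513 × 3.483 ≈ 1790 mg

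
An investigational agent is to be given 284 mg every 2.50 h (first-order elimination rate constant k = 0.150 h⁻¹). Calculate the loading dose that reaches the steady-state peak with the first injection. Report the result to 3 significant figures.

Accumulation ratio R = 1 / (1 − e^(−kτ)) = 1 / (1 − e^(−0.1500×2.50)) = 1 / (1 − 0.6873) = 3.198
Loading dose = maintenance dose × R = 284 × 3.198 ≈ 908 mg

908 mg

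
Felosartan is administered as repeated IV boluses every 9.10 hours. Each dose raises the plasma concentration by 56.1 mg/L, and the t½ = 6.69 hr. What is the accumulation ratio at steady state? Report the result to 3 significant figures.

k = ln 2 / 6.69 = 0.1036 hr⁻¹
Fraction remaining after one interval: e^(−kτ) = e^(−0.1036 × 9.10) = 0.3895
R = 1 / (1 − 0.3895) = 1 / 0.6105 ≈ 1.64

1.64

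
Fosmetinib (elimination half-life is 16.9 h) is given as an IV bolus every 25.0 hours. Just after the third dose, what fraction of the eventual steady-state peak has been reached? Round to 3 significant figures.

k = ln 2 / 16.9 = 0.04101 h⁻¹
f_n = 1 − e^(−nkτ) = 1 − e^(−3 × 0.04101 × 25.0) = 1 − e^(−3.076) = 1 − 0.04614 ≈ 0.954

0.954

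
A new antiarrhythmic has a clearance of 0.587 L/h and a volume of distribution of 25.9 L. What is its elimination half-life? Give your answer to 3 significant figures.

30.6 hours

k = CL / V = 0.587 / 25.9 = 0.02266 h⁻¹
t½ = ln 2 / k = ln 2 / 0.02266 ≈ 30.6 hours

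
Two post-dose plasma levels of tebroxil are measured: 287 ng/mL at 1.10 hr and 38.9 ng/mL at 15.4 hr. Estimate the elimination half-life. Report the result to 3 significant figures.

k = ln(C₁/C₂) / (t₂ − t₁) = ln(287/38.9) / (15.4 − 1.10)
  = 1.998 / 14.30 = 0.1398 hr⁻¹
t½ = ln 2 / k = ln 2 / 0.1398 ≈ 4.96 hours

4.96 hours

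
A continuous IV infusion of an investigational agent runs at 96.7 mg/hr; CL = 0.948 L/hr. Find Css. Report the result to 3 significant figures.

Css = infusion rate / CL = 96.7 / 0.948 ≈ 102 mg/L

102 mg/L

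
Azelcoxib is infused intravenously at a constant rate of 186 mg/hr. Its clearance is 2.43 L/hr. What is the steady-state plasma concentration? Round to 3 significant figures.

Css = infusion rate / CL = 186 / 2.43 ≈ 76.5 mg/L

76.5 mg/L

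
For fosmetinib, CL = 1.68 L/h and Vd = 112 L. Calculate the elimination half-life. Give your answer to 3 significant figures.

46.2 hours

k = CL / V = 1.68 / 112 = 0.01500 h⁻¹
t½ = ln 2 / k = ln 2 / 0.01500 ≈ 46.2 hours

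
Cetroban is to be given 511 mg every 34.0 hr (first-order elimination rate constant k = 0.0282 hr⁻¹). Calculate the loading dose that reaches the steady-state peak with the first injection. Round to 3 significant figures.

Accumulation ratio R = 1 / (1 − e^(−kτ)) = 1 / (1 − e^(−0.02820×34.0)) = 1 / (1 − 0.3834) = 1.622
Loading dose = maintenance dose × R = 511 × 1.622 ≈ 829 mg

829 mg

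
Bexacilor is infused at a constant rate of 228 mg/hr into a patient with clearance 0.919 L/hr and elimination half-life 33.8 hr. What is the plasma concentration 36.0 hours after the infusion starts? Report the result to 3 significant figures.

130 µg/mL

Css = rate / CL = 228 / 0.919 = 248.1 µg/mL
k = ln 2 / 33.8 = 0.02051 hr⁻¹
C(t) = Css (1 − e^(−kt)) = 248.1 × (1 − e^(−0.7383)) = 248.1 × 0.5221 ≈ 130 µg/mL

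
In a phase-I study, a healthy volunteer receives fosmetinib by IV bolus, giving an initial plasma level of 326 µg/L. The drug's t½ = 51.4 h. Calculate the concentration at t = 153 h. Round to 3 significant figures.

k = ln 2 / 51.4 = 0.01349 h⁻¹
153 h is 2.977 half-lives, so C = 326 × (1/2)^2.977 = 326 × 0.1270 ≈ 41.4 µg/L

41.4 µg/L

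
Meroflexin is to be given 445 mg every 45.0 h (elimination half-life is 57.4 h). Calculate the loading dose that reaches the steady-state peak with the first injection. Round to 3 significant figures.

k = ln 2 / 57.4 = 0.01208 h⁻¹
Accumulation ratio R = 1 / (1 − e^(−kτ)) = 1 / (1 − e^(−0.01208×45.0)) = 1 / (1 − 0.5808) = 2.385
Loading dose = maintenance dose × R = 445 × 2.385 ≈ 1060 mg

1060 mg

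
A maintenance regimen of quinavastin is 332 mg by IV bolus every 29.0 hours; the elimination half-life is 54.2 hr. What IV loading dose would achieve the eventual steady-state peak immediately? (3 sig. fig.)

k = ln 2 / 54.2 = 0.01279 hr⁻¹
Accumulation ratio R = 1 / (1 − e^(−kτ)) = 1 / (1 − e^(−0.01279×29.0)) = 1 / (1 − 0.6901) = 3.227
Loading dose = maintenance dose × R = 332 × 3.227 ≈ 1070 mg

1070 mg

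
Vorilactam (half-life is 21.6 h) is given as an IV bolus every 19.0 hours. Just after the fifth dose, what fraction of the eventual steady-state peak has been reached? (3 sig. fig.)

0.953

k = ln 2 / 21.6 = 0.03209 h⁻¹
f_n = 1 − e^(−nkτ) = 1 − e^(−5 × 0.03209 × 19.0) = 1 − e^(−3.049) = 1 − 0.04743 ≈ 0.953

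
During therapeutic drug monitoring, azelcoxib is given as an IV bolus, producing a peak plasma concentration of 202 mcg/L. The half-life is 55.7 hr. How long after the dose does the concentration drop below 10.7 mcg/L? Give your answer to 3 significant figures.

k = ln 2 / 55.7 = 0.01244 hr⁻¹
C(t) = C₀ e^(−kt)  ⇒  t = ln(C₀/C) / k
t = ln(202/10.7) / 0.01244 = 2.938 / 0.01244 ≈ 236 hours

236 hours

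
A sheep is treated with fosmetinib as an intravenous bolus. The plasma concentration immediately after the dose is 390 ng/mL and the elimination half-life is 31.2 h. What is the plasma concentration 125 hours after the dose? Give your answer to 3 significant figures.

k = ln 2 / 31.2 = 0.02222 h⁻¹
C(t) = C₀ e^(−kt) = 390 × e^(−0.02222 × 125) = 390 × e^(−2.777) = 390 × 0.06222 ≈ 24.3 ng/mL

24.3 ng/mL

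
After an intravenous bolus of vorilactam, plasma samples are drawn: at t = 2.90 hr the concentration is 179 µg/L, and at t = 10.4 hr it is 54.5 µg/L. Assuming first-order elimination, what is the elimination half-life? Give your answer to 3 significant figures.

4.37 hours

k = ln(C₁/C₂) / (t₂ − t₁) = ln(179/54.5) / (10.4 − 2.90)
  = 1.189 / 7.500 = 0.1586 hr⁻¹
t½ = ln 2 / k = ln 2 / 0.1586 ≈ 4.37 hours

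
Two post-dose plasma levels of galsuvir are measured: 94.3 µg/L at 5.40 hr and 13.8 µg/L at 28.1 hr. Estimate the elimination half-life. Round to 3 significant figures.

k = ln(C₁/C₂) / (t₂ − t₁) = ln(94.3/13.8) / (28.1 − 5.40)
  = 1.922 / 22.70 = 0.08466 hr⁻¹
t½ = ln 2 / k = ln 2 / 0.08466 ≈ 8.19 hours

8.19 hours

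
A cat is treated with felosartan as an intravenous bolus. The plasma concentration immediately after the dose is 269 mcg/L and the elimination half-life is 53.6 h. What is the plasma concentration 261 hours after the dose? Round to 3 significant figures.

k = ln 2 / 53.6 = 0.01293 h⁻¹
C(t) = C₀ e^(−kt) = 269 × e^(−0.01293 × 261) = 269 × e^(−3.375) = 269 × 0.03421 ≈ 9.20 mcg/L

9.20 mcg/L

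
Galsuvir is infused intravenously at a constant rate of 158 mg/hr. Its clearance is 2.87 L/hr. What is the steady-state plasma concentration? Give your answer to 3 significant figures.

Css = infusion rate / CL = 158 / 2.87 ≈ 55.1 mg/L

55.1 mg/L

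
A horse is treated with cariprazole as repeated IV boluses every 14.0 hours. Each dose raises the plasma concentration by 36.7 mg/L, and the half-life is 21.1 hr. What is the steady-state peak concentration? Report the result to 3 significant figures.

99.6 mg/L

k = ln 2 / 21.1 = 0.03285 hr⁻¹
Fraction remaining after one interval: e^(−kτ) = e^(−0.03285 × 14.0) = 0.6313
R = 1 / (1 − 0.6313) = 2.713
Css,max = 36.7 × 2.713 ≈ 99.6 mg/L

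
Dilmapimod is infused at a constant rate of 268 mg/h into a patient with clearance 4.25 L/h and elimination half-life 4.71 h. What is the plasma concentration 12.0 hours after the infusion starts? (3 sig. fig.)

Css = rate / CL = 268 / 4.25 = 63.06 mg/L
k = ln 2 / 4.71 = 0.1472 h⁻¹
C(t) = Css (1 − e^(−kt)) = 63.06 × (1 − e^(−1.766)) = 63.06 × 0.8290 ≈ 52.3 mg/L

52.3 mg/L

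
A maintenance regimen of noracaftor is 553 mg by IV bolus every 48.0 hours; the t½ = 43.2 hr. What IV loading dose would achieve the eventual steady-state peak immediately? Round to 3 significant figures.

k = ln 2 / 43.2 = 0.01605 hr⁻¹
Accumulation ratio R = 1 / (1 − e^(−kτ)) = 1 / (1 − e^(−0.01605×48.0)) = 1 / (1 − 0.4629) = 1.862
Loading dose = maintenance dose × R = 553 × 1.862 ≈ 1030 mg

1030 mg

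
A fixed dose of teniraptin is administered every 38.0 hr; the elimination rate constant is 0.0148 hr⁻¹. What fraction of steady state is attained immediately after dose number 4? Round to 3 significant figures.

0.895

f_n = 1 − e^(−nkτ) = 1 − e^(−4 × 0.01480 × 38.0) = 1 − e^(−2.250) = 1 − 0.1054 ≈ 0.895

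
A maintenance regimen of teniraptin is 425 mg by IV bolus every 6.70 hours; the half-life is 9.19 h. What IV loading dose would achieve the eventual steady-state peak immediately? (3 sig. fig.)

1070 mg

k = ln 2 / 9.19 = 0.07542 h⁻¹
Accumulation ratio R = 1 / (1 − e^(−kτ)) = 1 / (1 − e^(−0.07542×6.70)) = 1 / (1 − 0.6033) = 2.521
Loading dose = maintenance dose × R = 425 × 2.521 ≈ 1070 mg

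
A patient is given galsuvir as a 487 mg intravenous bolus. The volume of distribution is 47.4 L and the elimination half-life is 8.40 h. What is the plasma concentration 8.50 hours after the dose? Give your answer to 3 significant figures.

5.09 mg/L

C₀ = dose / V = 487 / 47.4 = 10.27 mg/L
k = ln 2 / 8.40 = 0.08252 h⁻¹
C(t) = C₀ e^(−kt) = 10.27 × e^(−0.08252 × 8.50) = 10.27 × e^(−0.7014) = 10.27 × 0.4959 ≈ 5.09 mg/L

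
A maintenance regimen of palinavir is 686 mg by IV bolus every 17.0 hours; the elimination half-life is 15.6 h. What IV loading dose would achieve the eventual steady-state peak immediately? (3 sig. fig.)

1290 mg

k = ln 2 / 15.6 = 0.04443 h⁻¹
Accumulation ratio R = 1 / (1 − e^(−kτ)) = 1 / (1 − e^(−0.04443×17.0)) = 1 / (1 − 0.4698) = 1.886
Loading dose = maintenance dose × R = 686 × 1.886 ≈ 1290 mg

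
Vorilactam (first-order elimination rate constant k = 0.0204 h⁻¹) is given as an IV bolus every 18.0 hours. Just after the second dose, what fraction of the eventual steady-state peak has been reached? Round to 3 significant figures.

f_n = 1 − e^(−nkτ) = 1 − e^(−2 × 0.02040 × 18.0) = 1 − e^(−0.7344) = 1 − 0.4798 ≈ 0.520

0.520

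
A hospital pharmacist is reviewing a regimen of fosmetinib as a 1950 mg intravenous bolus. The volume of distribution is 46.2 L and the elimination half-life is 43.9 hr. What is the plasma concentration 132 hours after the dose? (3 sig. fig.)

5.25 mg/L

C₀ = dose / V = 1950 / 46.2 = 42.21 mg/L
k = ln 2 / 43.9 = 0.01579 hr⁻¹
C(t) = C₀ e^(−kt) = 42.21 × e^(−0.01579 × 132) = 42.21 × e^(−2.084) = 42.21 × 0.1244 ≈ 5.25 mg/L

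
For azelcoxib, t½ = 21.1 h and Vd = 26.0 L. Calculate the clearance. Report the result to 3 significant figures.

0.854 L/h

k = ln 2 / t½ = ln 2 / 21.1 = 0.03285 h⁻¹
CL = k · V = 0.03285 × 26.0 ≈ 0.854 L/h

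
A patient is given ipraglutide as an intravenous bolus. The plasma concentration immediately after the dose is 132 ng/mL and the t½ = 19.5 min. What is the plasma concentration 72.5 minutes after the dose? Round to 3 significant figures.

10.0 ng/mL

k = ln 2 / 19.5 = 0.03555 min⁻¹
C(t) = C₀ e^(−kt) = 132 × e^(−0.03555 × 72.5) = 132 × e^(−2.577) = 132 × 0.07600 ≈ 10.0 ng/mL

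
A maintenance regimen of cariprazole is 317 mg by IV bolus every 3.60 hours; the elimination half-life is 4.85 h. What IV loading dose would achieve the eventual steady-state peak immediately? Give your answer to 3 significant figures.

788 mg

k = ln 2 / 4.85 = 0.1429 h⁻¹
Accumulation ratio R = 1 / (1 − e^(−kτ)) = 1 / (1 − e^(−0.1429×3.60)) = 1 / (1 − 0.5978) = 2.486
Loading dose = maintenance dose × R = 317 × 2.486 ≈ 788 mg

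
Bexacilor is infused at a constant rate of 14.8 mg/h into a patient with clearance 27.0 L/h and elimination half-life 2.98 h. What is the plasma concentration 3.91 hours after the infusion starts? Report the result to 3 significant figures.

0.327 mg/L

Css = rate / CL = 14.8 / 27.0 = 0.5481 mg/L
k = ln 2 / 2.98 = 0.2326 h⁻¹
C(t) = Css (1 − e^(−kt)) = 0.5481 × (1 − e^(−0.9095)) = 0.5481 × 0.5973 ≈ 0.327 mg/L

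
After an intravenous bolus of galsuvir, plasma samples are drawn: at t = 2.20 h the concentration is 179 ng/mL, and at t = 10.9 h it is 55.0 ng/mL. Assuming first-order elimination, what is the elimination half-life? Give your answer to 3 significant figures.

k = ln(C₁/C₂) / (t₂ − t₁) = ln(179/55.0) / (10.9 − 2.20)
  = 1.180 / 8.700 = 0.1356 h⁻¹
t½ = ln 2 / k = ln 2 / 0.1356 ≈ 5.11 hours

5.11 hours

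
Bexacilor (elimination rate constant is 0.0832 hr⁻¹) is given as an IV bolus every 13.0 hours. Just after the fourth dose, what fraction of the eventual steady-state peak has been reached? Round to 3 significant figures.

0.987

f_n = 1 − e^(−nkτ) = 1 − e^(−4 × 0.08320 × 13.0) = 1 − e^(−4.326) = 1 − 0.01322 ≈ 0.987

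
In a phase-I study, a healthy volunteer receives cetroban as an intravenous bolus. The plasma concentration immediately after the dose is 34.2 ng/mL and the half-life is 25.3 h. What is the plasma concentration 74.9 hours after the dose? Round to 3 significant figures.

4.39 ng/mL

k = ln 2 / 25.3 = 0.02740 h⁻¹
74.9 h is 2.960 half-lives, so C = 34.2 × (1/2)^2.960 = 34.2 × 0.1285 ≈ 4.39 ng/mL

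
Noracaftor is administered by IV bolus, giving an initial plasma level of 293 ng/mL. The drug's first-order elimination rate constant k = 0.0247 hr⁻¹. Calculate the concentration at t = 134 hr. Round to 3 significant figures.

C(t) = C₀ e^(−kt) = 293 × e^(−0.02470 × 134) = 293 × e^(−3.310) = 293 × 0.03652 ≈ 10.7 ng/mL

10.7 ng/mL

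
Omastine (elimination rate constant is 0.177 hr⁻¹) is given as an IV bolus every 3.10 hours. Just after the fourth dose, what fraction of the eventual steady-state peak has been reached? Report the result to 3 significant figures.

f_n = 1 − e^(−nkτ) = 1 − e^(−4 × 0.1770 × 3.10) = 1 − e^(−2.195) = 1 − 0.1114 ≈ 0.889

0.889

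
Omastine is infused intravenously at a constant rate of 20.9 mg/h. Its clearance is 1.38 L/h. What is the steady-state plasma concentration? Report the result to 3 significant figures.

Css = infusion rate / CL = 20.9 / 1.38 ≈ 15.1 µg/mL

15.1 µg/mL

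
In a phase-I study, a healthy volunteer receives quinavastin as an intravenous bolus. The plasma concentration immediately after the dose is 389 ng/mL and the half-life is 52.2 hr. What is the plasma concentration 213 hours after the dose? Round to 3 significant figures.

23.0 ng/mL

k = ln 2 / 52.2 = 0.01328 hr⁻¹
213 hr is 4.080 half-lives, so C = 389 × (1/2)^4.080 = 389 × 0.05911 ≈ 23.0 ng/mL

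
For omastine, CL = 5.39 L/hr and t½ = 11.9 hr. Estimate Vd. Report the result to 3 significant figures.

k = ln 2 / t½ = ln 2 / 11.9 = 0.05825 hr⁻¹
V = CL / k = 5.39 / 0.05825 ≈ 92.5 L

92.5 L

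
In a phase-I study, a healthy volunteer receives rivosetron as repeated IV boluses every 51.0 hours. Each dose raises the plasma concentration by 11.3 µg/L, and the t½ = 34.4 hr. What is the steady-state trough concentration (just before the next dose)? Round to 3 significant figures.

6.30 µg/L

k = ln 2 / 34.4 = 0.02015 hr⁻¹
Fraction remaining after one interval: e^(−kτ) = e^(−0.02015 × 51.0) = 0.3579
R = 1 / (1 − 0.3579) = 1.557
Css,max = 11.3 × 1.557 = 17.60 µg/L
Css,min = Css,max × e^(−kτ) = 17.60 × 0.3579 ≈ 6.30 µg/L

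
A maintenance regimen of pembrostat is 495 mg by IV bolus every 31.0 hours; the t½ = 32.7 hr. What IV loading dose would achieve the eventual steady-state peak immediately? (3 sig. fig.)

k = ln 2 / 32.7 = 0.02120 hr⁻¹
Accumulation ratio R = 1 / (1 − e^(−kτ)) = 1 / (1 − e^(−0.02120×31.0)) = 1 / (1 − 0.5183) = 2.076
Loading dose = maintenance dose × R = 495 × 2.076 ≈ 1030 mg

1030 mg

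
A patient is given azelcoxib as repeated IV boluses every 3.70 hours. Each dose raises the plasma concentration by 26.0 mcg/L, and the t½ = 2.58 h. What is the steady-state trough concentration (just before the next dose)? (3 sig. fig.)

15.3 mcg/L

k = ln 2 / 2.58 = 0.2687 h⁻¹
Fraction remaining after one interval: e^(−kτ) = e^(−0.2687 × 3.70) = 0.3701
R = 1 / (1 − 0.3701) = 1.587
Css,max = 26.0 × 1.587 = 41.27 mcg/L
Css,min = Css,max × e^(−kτ) = 41.27 × 0.3701 ≈ 15.3 mcg/L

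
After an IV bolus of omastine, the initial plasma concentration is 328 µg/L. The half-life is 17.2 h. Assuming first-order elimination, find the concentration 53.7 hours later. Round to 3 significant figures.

k = ln 2 / 17.2 = 0.04030 h⁻¹
C(t) = C₀ e^(−kt) = 328 × e^(−0.04030 × 53.7) = 328 × e^(−2.164) = 328 × 0.1149 ≈ 37.7 µg/L

37.7 µg/L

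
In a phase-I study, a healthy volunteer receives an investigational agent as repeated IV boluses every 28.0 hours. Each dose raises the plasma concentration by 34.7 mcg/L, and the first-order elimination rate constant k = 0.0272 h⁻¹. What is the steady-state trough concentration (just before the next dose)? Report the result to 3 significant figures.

30.4 mcg/L

Fraction remaining after one interval: e^(−kτ) = e^(−0.02720 × 28.0) = 0.4669
R = 1 / (1 − 0.4669) = 1.876
Css,max = 34.7 × 1.876 = 65.09 mcg/L
Css,min = Css,max × e^(−kτ) = 65.09 × 0.4669 ≈ 30.4 mcg/L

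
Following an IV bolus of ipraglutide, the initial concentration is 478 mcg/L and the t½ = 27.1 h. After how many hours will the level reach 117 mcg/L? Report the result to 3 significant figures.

k = ln 2 / 27.1 = 0.02558 h⁻¹
C(t) = C₀ e^(−kt)  ⇒  t = ln(C₀/C) / k
t = ln(478/117) / 0.02558 = 1.407 / 0.02558 ≈ 55.0 hours

55.0 hours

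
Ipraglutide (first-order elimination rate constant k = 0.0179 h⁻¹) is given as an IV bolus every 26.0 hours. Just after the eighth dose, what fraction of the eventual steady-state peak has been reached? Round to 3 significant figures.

f_n = 1 − e^(−nkτ) = 1 − e^(−8 × 0.01790 × 26.0) = 1 − e^(−3.723) = 1 − 0.02416 ≈ 0.976

0.976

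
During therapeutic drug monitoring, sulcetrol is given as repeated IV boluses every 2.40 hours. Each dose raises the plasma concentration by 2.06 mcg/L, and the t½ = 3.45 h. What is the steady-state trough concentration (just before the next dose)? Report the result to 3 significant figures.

k = ln 2 / 3.45 = 0.2009 h⁻¹
Fraction remaining after one interval: e^(−kτ) = e^(−0.2009 × 2.40) = 0.6174
R = 1 / (1 − 0.6174) = 2.614
Css,max = 2.06 × 2.614 = 5.385 mcg/L
Css,min = Css,max × e^(−kτ) = 5.385 × 0.6174 ≈ 3.32 mcg/L

3.32 mcg/L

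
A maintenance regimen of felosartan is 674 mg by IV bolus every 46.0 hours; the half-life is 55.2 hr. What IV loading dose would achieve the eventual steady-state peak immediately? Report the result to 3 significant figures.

k = ln 2 / 55.2 = 0.01256 hr⁻¹
Accumulation ratio R = 1 / (1 − e^(−kτ)) = 1 / (1 − e^(−0.01256×46.0)) = 1 / (1 − 0.5612) = 2.279
Loading dose = maintenance dose × R = 674 × 2.279 ≈ 1540 mg

1540 mg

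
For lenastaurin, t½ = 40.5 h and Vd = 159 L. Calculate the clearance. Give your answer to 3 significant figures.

2.72 L/h

k = ln 2 / t½ = ln 2 / 40.5 = 0.01711 h⁻¹
CL = k · V = 0.01711 × 159 ≈ 2.72 L/h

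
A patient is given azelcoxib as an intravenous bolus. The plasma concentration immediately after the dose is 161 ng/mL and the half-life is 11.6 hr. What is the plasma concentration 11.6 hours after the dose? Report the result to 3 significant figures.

k = ln 2 / 11.6 = 0.05975 hr⁻¹
C(t) = C₀ e^(−kt) = 161 × e^(−0.05975 × 11.6) = 161 × e^(−0.6931) = 161 × 0.5000 ≈ 80.5 ng/mL

80.5 ng/mL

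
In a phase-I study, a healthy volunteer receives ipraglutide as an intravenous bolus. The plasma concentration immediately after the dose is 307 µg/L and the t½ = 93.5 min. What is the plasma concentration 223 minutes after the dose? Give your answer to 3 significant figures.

58.8 µg/L

k = ln 2 / 93.5 = 0.007413 min⁻¹
223 min is 2.385 half-lives, so C = 307 × (1/2)^2.385 = 307 × 0.1914 ≈ 58.8 µg/L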